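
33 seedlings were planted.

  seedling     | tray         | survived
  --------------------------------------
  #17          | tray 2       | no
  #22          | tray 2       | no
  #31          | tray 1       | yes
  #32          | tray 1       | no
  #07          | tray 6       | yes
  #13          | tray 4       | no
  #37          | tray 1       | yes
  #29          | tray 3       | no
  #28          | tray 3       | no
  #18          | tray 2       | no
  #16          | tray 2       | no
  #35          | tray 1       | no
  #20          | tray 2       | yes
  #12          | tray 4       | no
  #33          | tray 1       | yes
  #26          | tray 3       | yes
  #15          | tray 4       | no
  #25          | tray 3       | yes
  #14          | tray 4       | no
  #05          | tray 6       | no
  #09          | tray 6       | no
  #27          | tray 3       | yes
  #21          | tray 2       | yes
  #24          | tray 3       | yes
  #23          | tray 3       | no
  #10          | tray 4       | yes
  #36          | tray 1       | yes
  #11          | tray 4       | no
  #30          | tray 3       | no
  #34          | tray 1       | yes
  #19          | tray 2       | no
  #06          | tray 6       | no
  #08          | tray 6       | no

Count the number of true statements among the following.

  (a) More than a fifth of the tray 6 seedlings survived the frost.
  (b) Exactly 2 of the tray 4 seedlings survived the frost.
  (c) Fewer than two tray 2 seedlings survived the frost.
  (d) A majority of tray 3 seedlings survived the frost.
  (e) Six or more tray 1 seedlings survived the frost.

0

(a) tray 6: |A| = 5, |A ∩ B| = 1; needs |A ∩ B| / |A| > 1/5 — false.
(b) tray 4: |A| = 6, |A ∩ B| = 1; needs |A ∩ B| = 2 — false.
(c) tray 2: |A| = 7, |A ∩ B| = 2; needs |A ∩ B| < 2 — false.
(d) tray 3: |A| = 8, |A ∩ B| = 4; needs |A ∩ B| > |A ∖ B| — false.
(e) tray 1: |A| = 7, |A ∩ B| = 5; needs |A ∩ B| ≥ 6 — false.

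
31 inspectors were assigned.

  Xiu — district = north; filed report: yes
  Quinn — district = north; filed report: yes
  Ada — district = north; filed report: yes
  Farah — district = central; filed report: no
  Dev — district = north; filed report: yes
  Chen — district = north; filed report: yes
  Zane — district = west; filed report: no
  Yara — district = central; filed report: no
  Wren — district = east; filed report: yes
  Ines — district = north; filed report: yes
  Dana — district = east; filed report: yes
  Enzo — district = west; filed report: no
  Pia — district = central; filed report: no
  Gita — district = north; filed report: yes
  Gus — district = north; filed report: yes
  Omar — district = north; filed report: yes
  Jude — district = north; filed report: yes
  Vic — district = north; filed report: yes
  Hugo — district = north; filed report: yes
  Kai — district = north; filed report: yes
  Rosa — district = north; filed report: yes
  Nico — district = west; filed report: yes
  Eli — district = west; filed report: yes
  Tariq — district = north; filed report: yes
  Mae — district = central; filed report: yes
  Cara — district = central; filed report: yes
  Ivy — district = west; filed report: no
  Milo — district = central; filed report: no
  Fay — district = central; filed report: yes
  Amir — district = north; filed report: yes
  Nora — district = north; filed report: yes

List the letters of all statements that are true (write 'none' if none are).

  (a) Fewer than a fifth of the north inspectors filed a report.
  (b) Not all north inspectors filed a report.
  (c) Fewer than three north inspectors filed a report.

none

|A| = 17, |A ∩ B| = 17, |A ∖ B| = 0.
(a) |A ∩ B| / |A| < 1/5: fails.
(b) A ⊄ B (|A ∖ B| ≥ 1): fails.
(c) |A ∩ B| < 3: fails.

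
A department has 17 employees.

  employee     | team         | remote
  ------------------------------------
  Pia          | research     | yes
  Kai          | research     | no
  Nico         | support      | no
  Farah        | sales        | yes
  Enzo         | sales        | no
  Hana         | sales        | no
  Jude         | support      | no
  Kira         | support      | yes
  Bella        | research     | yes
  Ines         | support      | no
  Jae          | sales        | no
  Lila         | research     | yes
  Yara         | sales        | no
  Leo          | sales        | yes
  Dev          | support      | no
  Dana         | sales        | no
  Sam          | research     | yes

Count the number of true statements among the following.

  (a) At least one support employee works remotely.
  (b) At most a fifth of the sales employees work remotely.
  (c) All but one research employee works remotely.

2

(a) support: |A| = 5, |A ∩ B| = 1; needs A ∩ B ≠ ∅ (|A ∩ B| ≥ 1) — true.
(b) sales: |A| = 7, |A ∩ B| = 2; needs |A ∩ B| / |A| ≤ 1/5 — false.
(c) research: |A| = 5, |A ∩ B| = 4; needs |A ∖ B| = 1 — true.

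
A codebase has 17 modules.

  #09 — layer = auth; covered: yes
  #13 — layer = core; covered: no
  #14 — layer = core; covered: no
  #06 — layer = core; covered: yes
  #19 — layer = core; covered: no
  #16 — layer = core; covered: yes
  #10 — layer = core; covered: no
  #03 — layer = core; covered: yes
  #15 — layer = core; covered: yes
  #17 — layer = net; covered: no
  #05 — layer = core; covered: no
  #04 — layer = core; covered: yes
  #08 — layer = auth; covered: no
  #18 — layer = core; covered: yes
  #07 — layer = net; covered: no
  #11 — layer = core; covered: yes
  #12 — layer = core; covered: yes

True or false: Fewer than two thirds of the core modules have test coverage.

Truth condition: |A ∩ B| / |A| < 2/3.
A (the restrictor) = {#13, #14, #06, #19, #16, #10, #03, #15, #05, #04, #18, #11, #12}, |A| = 13.
A ∩ B = {#06, #16, #03, #15, #04, #18, #11, #12}, so |A ∩ B| = 8.
A ∖ B = {#13, #14, #19, #10, #05}, so |A ∖ B| = 5.
|A ∩ B|/|A| = 8/13, so the statement is true.

True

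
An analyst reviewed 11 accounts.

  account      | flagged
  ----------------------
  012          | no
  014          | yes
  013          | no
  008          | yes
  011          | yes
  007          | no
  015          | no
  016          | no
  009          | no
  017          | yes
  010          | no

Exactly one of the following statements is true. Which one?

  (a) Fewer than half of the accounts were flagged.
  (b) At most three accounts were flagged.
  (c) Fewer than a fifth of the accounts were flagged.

(a)

|A| = 11, |A ∩ B| = 4, |A ∖ B| = 7.
(a) requires |A ∩ B| < |A ∖ B|: true.
(b) requires |A ∩ B| ≤ 3: false.
(c) requires |A ∩ B| / |A| < 1/5: false.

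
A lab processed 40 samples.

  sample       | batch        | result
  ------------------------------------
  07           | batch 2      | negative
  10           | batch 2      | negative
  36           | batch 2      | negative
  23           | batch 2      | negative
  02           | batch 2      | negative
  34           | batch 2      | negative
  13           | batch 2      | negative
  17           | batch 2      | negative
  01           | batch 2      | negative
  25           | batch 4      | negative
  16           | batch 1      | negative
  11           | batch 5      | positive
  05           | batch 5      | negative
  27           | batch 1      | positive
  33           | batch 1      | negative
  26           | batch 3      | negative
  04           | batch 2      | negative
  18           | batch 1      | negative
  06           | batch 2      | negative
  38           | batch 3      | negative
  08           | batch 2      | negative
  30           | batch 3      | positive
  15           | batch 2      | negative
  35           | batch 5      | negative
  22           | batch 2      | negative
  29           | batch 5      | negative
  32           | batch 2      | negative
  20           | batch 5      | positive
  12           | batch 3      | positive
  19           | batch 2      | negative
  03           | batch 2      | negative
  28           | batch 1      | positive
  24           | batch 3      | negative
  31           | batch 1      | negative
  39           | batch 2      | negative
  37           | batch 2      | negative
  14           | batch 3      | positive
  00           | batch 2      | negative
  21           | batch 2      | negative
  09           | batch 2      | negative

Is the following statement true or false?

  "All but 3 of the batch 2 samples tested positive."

'All but 3 of the batch 2 samples tested positive' holds iff |A ∖ B| = 3.
|A| = 22, |A ∩ B| = 0, |A ∖ B| = 22.
|A ∖ B| = 22, so the statement is false.

False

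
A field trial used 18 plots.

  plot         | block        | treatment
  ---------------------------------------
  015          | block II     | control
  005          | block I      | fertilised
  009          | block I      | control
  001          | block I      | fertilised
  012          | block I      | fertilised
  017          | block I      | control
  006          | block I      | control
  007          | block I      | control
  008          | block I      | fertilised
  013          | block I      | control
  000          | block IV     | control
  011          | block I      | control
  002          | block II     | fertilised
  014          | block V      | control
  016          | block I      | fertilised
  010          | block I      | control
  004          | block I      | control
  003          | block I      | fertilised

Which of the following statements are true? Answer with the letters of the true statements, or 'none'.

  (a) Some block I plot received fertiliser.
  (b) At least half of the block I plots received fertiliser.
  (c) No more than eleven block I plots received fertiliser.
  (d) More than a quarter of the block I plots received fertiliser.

|A| = 14, |A ∩ B| = 6, |A ∖ B| = 8.
(a) A ∩ B ≠ ∅ (|A ∩ B| ≥ 1): holds.
(b) |A ∩ B| ≥ |A ∖ B|: fails.
(c) |A ∩ B| ≤ 11: holds.
(d) |A ∩ B| / |A| > 1/4: holds.

(a), (c), (d)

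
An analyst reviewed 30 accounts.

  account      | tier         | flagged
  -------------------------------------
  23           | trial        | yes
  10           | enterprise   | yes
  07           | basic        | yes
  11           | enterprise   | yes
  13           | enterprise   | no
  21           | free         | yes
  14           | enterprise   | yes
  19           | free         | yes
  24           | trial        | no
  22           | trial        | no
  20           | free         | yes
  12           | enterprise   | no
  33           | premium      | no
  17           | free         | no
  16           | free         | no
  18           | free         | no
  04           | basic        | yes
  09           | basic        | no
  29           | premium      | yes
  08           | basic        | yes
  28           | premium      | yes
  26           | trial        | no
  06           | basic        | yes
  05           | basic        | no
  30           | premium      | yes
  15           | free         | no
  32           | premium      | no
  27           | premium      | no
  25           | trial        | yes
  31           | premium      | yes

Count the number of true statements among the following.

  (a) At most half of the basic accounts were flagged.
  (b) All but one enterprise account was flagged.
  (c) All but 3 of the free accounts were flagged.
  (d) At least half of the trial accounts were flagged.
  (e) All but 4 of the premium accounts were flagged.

0

(a) basic: |A| = 6, |A ∩ B| = 4; needs |A ∩ B| ≤ |A ∖ B| — false.
(b) enterprise: |A| = 5, |A ∩ B| = 3; needs |A ∖ B| = 1 — false.
(c) free: |A| = 7, |A ∩ B| = 3; needs |A ∖ B| = 3 — false.
(d) trial: |A| = 5, |A ∩ B| = 2; needs |A ∩ B| ≥ |A ∖ B| — false.
(e) premium: |A| = 7, |A ∩ B| = 4; needs |A ∖ B| = 4 — false.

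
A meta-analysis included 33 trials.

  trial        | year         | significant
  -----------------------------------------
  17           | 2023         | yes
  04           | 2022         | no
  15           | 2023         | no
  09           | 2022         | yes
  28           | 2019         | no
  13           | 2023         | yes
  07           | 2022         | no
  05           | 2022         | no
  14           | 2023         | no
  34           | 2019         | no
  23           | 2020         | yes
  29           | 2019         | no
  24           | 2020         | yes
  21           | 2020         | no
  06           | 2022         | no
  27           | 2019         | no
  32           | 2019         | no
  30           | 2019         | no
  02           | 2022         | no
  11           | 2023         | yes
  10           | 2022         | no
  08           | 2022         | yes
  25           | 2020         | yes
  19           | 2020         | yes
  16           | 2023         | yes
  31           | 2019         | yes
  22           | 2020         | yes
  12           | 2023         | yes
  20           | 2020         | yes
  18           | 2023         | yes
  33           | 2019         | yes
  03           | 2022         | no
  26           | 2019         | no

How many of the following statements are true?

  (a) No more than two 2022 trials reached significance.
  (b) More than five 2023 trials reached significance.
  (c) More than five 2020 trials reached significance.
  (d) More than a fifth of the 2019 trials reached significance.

4

(a) 2022: |A| = 9, |A ∩ B| = 2; needs |A ∩ B| ≤ 2 — true.
(b) 2023: |A| = 8, |A ∩ B| = 6; needs |A ∩ B| > 5 — true.
(c) 2020: |A| = 7, |A ∩ B| = 6; needs |A ∩ B| > 5 — true.
(d) 2019: |A| = 9, |A ∩ B| = 2; needs |A ∩ B| / |A| > 1/5 — true.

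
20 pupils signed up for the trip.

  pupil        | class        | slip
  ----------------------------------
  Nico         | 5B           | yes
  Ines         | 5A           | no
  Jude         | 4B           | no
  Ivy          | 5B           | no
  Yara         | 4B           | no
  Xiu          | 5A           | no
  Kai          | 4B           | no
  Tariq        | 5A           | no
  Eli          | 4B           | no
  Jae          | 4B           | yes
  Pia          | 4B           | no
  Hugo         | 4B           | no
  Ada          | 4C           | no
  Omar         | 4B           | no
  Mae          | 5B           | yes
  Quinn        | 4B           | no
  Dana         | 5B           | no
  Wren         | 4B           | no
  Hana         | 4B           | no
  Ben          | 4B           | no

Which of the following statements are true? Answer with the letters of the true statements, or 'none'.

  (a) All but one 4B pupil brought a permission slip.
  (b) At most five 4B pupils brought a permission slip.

|A| = 12, |A ∩ B| = 1, |A ∖ B| = 11.
(a) |A ∖ B| = 1: fails.
(b) |A ∩ B| ≤ 5: holds.

(b)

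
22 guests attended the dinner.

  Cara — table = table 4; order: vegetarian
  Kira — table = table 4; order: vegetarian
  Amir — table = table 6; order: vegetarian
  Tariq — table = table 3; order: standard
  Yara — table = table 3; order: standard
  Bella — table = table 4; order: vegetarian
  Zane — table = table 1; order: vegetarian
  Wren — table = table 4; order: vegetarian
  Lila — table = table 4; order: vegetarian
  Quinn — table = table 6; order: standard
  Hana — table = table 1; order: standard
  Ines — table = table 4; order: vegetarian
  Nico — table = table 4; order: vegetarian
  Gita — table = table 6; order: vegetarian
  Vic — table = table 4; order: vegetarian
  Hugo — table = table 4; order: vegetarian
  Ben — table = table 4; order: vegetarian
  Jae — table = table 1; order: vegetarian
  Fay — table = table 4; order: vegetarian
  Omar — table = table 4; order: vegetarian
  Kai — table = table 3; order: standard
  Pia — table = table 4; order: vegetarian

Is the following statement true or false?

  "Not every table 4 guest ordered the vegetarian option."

False

Truth condition: A ⊄ B (|A ∖ B| ≥ 1).
A (the restrictor) = {Cara, Kira, Bella, Wren, Lila, Ines, Nico, Vic, Hugo, Ben, Fay, Omar, Pia}, |A| = 13.
A ∖ B = {}, so |A ∖ B| = 0.
So the statement is false.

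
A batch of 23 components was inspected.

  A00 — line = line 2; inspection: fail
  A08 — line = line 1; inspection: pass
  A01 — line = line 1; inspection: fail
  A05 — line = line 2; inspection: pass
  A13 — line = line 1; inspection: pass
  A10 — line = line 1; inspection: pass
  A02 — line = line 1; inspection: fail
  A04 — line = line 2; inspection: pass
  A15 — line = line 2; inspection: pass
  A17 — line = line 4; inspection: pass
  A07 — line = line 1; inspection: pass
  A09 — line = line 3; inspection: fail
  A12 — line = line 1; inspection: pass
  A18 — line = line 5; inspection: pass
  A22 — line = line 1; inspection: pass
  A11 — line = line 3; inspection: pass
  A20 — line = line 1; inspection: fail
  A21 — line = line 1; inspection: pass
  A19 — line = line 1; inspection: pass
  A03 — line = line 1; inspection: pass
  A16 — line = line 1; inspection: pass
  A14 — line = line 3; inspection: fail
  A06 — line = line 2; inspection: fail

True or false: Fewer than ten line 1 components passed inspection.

False

The determiner here denotes the relation: |A ∩ B| < 10.
A (the restrictor) = {A08, A01, A13, A10, A02, A07, A12, A22, A20, A21, A19, A03, A16}, |A| = 13.
A ∩ B = {A08, A13, A10, A07, A12, A22, A21, A19, A03, A16}, so |A ∩ B| = 10.
|A ∩ B| = 10, so the statement is false.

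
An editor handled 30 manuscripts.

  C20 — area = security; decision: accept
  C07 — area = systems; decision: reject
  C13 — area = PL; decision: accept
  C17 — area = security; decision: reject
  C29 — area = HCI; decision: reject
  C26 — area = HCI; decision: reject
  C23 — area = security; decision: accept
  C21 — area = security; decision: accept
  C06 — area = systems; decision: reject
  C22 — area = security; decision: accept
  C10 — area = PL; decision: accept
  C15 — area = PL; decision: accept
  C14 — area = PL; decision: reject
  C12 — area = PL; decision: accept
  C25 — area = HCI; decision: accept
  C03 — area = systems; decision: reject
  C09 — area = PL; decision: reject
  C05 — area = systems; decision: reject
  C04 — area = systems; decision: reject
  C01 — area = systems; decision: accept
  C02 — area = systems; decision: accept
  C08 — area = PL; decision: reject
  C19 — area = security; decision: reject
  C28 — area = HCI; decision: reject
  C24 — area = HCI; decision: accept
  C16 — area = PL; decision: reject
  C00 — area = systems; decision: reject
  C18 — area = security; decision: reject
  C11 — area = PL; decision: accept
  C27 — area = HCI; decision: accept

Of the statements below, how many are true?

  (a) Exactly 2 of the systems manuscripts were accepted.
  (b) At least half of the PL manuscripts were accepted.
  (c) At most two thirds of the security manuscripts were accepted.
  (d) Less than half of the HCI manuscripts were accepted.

(a) systems: |A| = 8, |A ∩ B| = 2; needs |A ∩ B| = 2 — true.
(b) PL: |A| = 9, |A ∩ B| = 5; needs |A ∩ B| ≥ |A ∖ B| — true.
(c) security: |A| = 7, |A ∩ B| = 4; needs |A ∩ B| / |A| ≤ 2/3 — true.
(d) HCI: |A| = 6, |A ∩ B| = 3; needs |A ∩ B| < |A ∖ B| — false.

3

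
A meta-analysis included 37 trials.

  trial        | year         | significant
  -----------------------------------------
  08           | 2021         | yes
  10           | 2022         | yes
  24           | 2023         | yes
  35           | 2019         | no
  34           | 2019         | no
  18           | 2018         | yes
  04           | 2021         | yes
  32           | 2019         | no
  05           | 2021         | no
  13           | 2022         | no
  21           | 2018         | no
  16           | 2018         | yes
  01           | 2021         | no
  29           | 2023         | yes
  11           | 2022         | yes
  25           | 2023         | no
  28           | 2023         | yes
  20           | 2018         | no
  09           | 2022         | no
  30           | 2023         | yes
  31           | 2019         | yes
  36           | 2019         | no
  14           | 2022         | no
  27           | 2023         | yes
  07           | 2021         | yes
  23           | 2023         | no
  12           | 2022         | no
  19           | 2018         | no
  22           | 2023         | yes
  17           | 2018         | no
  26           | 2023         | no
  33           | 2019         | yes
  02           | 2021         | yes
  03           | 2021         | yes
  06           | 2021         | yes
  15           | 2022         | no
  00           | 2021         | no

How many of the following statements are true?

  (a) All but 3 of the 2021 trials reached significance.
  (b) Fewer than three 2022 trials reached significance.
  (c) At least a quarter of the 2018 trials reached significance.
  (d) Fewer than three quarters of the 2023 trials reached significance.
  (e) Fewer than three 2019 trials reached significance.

5

(a) 2021: |A| = 9, |A ∩ B| = 6; needs |A ∖ B| = 3 — true.
(b) 2022: |A| = 7, |A ∩ B| = 2; needs |A ∩ B| < 3 — true.
(c) 2018: |A| = 6, |A ∩ B| = 2; needs |A ∩ B| / |A| ≥ 1/4 — true.
(d) 2023: |A| = 9, |A ∩ B| = 6; needs |A ∩ B| / |A| < 3/4 — true.
(e) 2019: |A| = 6, |A ∩ B| = 2; needs |A ∩ B| < 3 — true.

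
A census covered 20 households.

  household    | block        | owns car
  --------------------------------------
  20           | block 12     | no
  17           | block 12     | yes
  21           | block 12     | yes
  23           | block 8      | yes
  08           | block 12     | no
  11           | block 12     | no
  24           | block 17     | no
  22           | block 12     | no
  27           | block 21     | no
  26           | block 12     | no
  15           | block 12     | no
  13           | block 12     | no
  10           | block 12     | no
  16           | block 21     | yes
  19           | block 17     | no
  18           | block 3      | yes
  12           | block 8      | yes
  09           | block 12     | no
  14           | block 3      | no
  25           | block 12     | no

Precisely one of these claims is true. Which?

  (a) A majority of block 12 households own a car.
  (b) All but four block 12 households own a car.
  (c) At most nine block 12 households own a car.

(c)

|A| = 12, |A ∩ B| = 2, |A ∖ B| = 10.
(a) requires |A ∩ B| > |A ∖ B|: false.
(b) requires |A ∖ B| = 4: false.
(c) requires |A ∩ B| ≤ 9: true.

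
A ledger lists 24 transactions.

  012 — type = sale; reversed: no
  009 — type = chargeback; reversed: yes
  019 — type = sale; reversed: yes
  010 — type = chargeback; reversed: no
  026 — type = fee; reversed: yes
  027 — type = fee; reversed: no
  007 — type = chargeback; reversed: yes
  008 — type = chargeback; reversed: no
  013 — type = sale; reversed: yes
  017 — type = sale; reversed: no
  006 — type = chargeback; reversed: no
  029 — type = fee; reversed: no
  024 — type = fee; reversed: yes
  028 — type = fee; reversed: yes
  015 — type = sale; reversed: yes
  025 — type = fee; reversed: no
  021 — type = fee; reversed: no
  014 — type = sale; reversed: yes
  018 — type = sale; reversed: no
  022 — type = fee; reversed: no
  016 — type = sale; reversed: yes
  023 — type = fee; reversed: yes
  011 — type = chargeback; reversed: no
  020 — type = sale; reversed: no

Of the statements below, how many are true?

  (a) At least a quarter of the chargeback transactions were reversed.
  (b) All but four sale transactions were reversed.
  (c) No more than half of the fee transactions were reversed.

3

(a) chargeback: |A| = 6, |A ∩ B| = 2; needs |A ∩ B| / |A| ≥ 1/4 — true.
(b) sale: |A| = 9, |A ∩ B| = 5; needs |A ∖ B| = 4 — true.
(c) fee: |A| = 9, |A ∩ B| = 4; needs |A ∩ B| ≤ |A ∖ B| — true.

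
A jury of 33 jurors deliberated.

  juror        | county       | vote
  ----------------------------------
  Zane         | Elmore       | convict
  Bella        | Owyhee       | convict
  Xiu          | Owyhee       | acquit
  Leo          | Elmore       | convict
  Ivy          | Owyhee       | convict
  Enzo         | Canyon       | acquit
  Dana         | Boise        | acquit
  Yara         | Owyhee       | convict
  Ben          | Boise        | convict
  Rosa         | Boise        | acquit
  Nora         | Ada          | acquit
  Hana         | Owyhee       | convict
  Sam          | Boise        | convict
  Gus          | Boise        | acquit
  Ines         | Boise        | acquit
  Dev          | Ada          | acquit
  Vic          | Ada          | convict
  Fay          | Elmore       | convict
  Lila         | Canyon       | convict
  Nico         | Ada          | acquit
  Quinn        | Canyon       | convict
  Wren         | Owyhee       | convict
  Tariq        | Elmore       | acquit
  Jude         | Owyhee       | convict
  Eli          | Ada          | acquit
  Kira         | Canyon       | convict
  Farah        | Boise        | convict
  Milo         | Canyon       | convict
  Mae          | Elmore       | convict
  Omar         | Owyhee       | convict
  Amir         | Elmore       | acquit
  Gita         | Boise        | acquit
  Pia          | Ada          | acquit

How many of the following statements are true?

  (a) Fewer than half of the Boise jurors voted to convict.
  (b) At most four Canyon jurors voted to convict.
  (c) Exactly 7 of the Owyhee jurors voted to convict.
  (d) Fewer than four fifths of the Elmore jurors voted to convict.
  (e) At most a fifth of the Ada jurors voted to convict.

(a) Boise: |A| = 8, |A ∩ B| = 3; needs |A ∩ B| < |A ∖ B| — true.
(b) Canyon: |A| = 5, |A ∩ B| = 4; needs |A ∩ B| ≤ 4 — true.
(c) Owyhee: |A| = 8, |A ∩ B| = 7; needs |A ∩ B| = 7 — true.
(d) Elmore: |A| = 6, |A ∩ B| = 4; needs |A ∩ B| / |A| < 4/5 — true.
(e) Ada: |A| = 6, |A ∩ B| = 1; needs |A ∩ B| / |A| ≤ 1/5 — true.

5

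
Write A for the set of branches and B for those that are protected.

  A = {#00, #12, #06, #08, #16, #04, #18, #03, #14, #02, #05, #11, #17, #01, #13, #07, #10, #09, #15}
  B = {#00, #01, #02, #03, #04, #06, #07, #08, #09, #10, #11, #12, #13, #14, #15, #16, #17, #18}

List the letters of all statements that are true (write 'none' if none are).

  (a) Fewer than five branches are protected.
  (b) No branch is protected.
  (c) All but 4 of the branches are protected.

none

|A| = 19, |A ∩ B| = 18, |A ∖ B| = 1.
(a) |A ∩ B| < 5: fails.
(b) A ∩ B = ∅ (|A ∩ B| = 0): fails.
(c) |A ∖ B| = 4: fails.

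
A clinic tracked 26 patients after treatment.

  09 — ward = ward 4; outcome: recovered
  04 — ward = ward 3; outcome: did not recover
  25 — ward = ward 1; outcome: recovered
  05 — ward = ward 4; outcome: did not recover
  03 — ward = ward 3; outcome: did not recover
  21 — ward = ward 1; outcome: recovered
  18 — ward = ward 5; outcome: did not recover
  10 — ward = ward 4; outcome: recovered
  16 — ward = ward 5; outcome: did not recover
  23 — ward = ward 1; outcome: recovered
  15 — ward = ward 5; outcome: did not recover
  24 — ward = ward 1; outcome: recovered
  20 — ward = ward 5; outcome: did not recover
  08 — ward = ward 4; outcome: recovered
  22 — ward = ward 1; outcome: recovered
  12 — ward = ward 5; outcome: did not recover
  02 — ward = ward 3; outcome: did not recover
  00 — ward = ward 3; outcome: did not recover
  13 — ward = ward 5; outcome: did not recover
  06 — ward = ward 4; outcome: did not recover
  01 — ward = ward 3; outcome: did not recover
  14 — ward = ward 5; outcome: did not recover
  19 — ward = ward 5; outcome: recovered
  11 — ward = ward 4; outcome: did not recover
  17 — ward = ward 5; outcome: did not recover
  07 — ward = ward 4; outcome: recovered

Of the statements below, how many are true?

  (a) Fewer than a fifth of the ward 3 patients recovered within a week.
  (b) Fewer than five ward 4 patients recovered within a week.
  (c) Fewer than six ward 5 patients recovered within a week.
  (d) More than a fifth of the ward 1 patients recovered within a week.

4

(a) ward 3: |A| = 5, |A ∩ B| = 0; needs |A ∩ B| / |A| < 1/5 — true.
(b) ward 4: |A| = 7, |A ∩ B| = 4; needs |A ∩ B| < 5 — true.
(c) ward 5: |A| = 9, |A ∩ B| = 1; needs |A ∩ B| < 6 — true.
(d) ward 1: |A| = 5, |A ∩ B| = 5; needs |A ∩ B| / |A| > 1/5 — true.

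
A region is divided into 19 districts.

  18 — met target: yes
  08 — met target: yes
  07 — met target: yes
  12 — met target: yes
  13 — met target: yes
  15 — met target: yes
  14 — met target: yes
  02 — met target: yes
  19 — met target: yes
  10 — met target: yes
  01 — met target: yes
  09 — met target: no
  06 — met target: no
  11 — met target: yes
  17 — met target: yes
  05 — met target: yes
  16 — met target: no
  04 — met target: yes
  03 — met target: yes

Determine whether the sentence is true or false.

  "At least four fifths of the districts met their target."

The determiner here denotes the relation: |A ∩ B| / |A| ≥ 4/5.
|A| = 19, |A ∩ B| = 16, |A ∖ B| = 3.
|A ∩ B|/|A| = 16/19, so the statement is true.

True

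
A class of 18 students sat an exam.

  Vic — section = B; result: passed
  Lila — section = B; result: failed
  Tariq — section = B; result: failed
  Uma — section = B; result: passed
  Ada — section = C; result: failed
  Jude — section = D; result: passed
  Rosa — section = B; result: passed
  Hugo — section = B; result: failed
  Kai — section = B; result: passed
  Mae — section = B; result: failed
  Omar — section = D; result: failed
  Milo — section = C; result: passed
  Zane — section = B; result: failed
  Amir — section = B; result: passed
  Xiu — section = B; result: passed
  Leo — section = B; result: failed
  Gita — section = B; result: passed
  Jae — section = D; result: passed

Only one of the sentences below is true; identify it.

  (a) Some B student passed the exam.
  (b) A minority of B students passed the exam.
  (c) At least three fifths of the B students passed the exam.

|A| = 13, |A ∩ B| = 7, |A ∖ B| = 6.
(a) requires A ∩ B ≠ ∅ (|A ∩ B| ≥ 1): true.
(b) requires |A ∩ B| < |A ∖ B|: false.
(c) requires |A ∩ B| / |A| ≥ 3/5: false.

(a)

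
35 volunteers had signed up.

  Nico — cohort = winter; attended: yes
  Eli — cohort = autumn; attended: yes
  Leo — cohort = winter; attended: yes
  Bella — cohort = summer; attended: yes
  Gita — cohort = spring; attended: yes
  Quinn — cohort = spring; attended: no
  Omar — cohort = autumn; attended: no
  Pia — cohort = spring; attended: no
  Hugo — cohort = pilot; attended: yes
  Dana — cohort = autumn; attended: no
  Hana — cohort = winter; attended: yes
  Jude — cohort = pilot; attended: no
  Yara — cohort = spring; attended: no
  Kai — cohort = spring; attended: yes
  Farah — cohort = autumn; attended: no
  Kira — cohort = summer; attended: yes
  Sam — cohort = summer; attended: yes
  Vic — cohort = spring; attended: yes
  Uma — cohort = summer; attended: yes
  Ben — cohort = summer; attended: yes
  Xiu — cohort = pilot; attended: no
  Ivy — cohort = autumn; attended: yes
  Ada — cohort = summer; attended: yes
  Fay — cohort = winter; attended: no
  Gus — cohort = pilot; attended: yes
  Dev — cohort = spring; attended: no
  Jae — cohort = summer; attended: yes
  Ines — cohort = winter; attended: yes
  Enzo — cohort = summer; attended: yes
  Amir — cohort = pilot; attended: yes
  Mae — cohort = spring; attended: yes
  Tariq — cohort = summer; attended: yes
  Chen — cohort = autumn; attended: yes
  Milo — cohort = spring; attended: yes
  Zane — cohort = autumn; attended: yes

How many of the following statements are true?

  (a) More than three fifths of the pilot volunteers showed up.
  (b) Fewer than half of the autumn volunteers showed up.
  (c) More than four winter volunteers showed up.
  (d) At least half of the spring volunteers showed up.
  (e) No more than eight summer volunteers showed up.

(a) pilot: |A| = 5, |A ∩ B| = 3; needs |A ∩ B| / |A| > 3/5 — false.
(b) autumn: |A| = 7, |A ∩ B| = 4; needs |A ∩ B| < |A ∖ B| — false.
(c) winter: |A| = 5, |A ∩ B| = 4; needs |A ∩ B| > 4 — false.
(d) spring: |A| = 9, |A ∩ B| = 5; needs |A ∩ B| ≥ |A ∖ B| — true.
(e) summer: |A| = 9, |A ∩ B| = 9; needs |A ∩ B| ≤ 8 — false.

1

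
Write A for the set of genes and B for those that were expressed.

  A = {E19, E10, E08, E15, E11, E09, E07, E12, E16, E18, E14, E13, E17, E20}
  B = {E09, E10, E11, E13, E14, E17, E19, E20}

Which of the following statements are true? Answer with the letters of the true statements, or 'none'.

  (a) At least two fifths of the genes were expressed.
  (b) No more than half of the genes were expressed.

(a)

|A| = 14, |A ∩ B| = 8, |A ∖ B| = 6.
(a) |A ∩ B| / |A| ≥ 2/5: holds.
(b) |A ∩ B| ≤ |A ∖ B|: fails.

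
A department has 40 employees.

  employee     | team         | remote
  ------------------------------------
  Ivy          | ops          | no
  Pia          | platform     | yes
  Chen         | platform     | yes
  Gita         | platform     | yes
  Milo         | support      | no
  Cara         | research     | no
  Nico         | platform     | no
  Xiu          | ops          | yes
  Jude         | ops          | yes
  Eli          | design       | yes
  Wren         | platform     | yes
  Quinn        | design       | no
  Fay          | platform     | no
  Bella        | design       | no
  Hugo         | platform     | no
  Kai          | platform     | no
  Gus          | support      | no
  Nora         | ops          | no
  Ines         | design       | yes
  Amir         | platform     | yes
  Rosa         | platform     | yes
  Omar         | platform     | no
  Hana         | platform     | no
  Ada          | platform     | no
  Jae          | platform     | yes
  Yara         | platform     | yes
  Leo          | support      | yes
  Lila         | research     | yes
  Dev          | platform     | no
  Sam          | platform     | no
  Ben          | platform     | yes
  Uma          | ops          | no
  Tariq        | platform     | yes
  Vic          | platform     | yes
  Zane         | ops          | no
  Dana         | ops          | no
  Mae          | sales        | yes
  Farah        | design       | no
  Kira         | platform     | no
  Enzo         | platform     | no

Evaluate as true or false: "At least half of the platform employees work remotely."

Truth condition: |A ∩ B| ≥ |A ∖ B|.
|A| = 22, |A ∩ B| = 11, |A ∖ B| = 11.
11 = 11, so the statement is true.

True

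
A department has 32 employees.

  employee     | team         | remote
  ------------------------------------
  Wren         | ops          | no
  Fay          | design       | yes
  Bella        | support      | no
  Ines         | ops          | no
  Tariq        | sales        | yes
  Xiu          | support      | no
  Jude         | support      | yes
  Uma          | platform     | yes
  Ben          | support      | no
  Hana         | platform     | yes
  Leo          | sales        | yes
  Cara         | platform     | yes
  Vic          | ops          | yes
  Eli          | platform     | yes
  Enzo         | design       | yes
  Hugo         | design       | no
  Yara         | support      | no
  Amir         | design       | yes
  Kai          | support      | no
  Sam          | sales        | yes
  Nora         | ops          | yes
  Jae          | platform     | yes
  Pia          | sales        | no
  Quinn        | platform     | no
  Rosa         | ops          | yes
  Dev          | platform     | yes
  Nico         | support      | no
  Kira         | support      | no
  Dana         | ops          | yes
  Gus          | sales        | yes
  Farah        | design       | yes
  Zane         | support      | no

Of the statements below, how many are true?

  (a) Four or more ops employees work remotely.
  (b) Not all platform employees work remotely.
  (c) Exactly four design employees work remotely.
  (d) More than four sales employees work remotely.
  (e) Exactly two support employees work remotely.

(a) ops: |A| = 6, |A ∩ B| = 4; needs |A ∩ B| ≥ 4 — true.
(b) platform: |A| = 7, |A ∩ B| = 6; needs A ⊄ B (|A ∖ B| ≥ 1) — true.
(c) design: |A| = 5, |A ∩ B| = 4; needs |A ∩ B| = 4 — true.
(d) sales: |A| = 5, |A ∩ B| = 4; needs |A ∩ B| > 4 — false.
(e) support: |A| = 9, |A ∩ B| = 1; needs |A ∩ B| = 2 — false.

3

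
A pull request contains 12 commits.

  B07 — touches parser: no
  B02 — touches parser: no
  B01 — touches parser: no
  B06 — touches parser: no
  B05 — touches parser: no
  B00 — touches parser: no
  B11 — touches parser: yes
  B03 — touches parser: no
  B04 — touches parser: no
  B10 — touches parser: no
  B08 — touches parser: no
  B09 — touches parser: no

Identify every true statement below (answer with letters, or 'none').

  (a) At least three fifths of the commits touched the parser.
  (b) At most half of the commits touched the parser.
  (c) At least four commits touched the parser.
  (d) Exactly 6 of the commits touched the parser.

(b)

|A| = 12, |A ∩ B| = 1, |A ∖ B| = 11.
(a) |A ∩ B| / |A| ≥ 3/5: fails.
(b) |A ∩ B| ≤ |A ∖ B|: holds.
(c) |A ∩ B| ≥ 4: fails.
(d) |A ∩ B| = 6: fails.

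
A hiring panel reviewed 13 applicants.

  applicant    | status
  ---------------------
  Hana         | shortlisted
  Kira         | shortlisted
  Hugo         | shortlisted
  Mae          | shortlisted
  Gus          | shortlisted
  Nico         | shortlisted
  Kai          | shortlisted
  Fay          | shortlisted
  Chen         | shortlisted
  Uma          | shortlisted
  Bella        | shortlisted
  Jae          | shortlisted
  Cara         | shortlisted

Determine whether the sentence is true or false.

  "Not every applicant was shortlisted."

False

'Not every applicant was shortlisted' holds iff A ⊄ B (|A ∖ B| ≥ 1).
A (the restrictor) = {Hana, Kira, Hugo, Mae, Gus, Nico, Kai, Fay, Chen, Uma, Bella, Jae, Cara}, |A| = 13.
A ∖ B = {}, so |A ∖ B| = 0.
So the statement is false.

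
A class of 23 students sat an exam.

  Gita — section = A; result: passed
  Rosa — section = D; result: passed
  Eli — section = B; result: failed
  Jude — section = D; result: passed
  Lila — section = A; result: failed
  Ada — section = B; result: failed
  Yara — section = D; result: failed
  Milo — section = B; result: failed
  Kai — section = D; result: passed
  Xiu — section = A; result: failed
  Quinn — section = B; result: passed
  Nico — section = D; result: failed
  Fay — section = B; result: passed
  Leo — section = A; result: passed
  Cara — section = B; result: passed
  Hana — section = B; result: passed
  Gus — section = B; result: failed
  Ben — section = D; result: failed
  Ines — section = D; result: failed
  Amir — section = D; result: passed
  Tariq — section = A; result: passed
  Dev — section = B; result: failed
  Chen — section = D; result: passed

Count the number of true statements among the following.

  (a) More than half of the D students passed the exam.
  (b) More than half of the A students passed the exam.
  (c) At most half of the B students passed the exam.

(a) D: |A| = 9, |A ∩ B| = 5; needs |A ∩ B| > |A ∖ B| — true.
(b) A: |A| = 5, |A ∩ B| = 3; needs |A ∩ B| > |A ∖ B| — true.
(c) B: |A| = 9, |A ∩ B| = 4; needs |A ∩ B| ≤ |A ∖ B| — true.

3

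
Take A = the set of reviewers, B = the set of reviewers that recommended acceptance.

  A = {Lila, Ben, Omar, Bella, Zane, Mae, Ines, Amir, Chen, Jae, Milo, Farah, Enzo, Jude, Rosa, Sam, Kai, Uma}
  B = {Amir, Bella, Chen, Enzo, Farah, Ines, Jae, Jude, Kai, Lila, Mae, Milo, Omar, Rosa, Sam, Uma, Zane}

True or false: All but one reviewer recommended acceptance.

True

Truth condition: |A ∖ B| = 1.
|A| = 18, |A ∩ B| = 17, |A ∖ B| = 1.
|A ∖ B| = 1, so the statement is true.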